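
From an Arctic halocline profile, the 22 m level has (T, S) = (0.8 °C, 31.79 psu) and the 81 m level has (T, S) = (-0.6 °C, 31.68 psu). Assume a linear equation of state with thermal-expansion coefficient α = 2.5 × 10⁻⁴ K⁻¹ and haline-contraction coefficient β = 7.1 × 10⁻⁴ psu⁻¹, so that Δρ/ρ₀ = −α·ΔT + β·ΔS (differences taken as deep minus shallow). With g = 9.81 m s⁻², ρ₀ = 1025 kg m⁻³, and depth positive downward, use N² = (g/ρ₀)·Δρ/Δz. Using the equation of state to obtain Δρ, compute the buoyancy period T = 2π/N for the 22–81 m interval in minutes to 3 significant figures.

ΔT = -1.4 K, ΔS = -0.11 psu (deep − shallow).
Δρ/ρ₀ = −αΔT + βΔS = 3.50 × 10⁻⁴ − 7.81 × 10⁻⁵ = 2.719 × 10⁻⁴, so Δρ ≈ 0.2787 kg m⁻³.
N² = (g/ρ₀)·Δρ/Δz = g·(Δρ/ρ₀)/Δz = 9.81 × 2.719 × 10⁻⁴ / 59 = 4.5209 × 10⁻⁵ s⁻².
N = √(4.5209 × 10⁻⁵) = 6.7238 × 10⁻³ rad s⁻¹ → T = 2π/N = 934.47 s = 15.575 min ≈ 15.6 min.

15.6 min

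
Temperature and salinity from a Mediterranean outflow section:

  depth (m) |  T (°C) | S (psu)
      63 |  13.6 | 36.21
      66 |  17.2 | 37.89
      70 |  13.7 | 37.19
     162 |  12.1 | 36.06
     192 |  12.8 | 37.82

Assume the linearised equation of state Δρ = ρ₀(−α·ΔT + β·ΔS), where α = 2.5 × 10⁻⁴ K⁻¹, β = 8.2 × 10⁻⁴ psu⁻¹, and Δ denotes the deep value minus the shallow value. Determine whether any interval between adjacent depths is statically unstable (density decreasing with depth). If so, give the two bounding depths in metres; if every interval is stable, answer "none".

Evaluate Δρ/ρ₀ = −αΔT + βΔS across each adjacent pair:
  63–66 m: −αΔT+βΔS = −(2.5 × 10⁻⁴)(+3.6)+(8.2 × 10⁻⁴)(+1.68) = 4.8 × 10⁻⁴ → stable
  66–70 m: −αΔT+βΔS = −(2.5 × 10⁻⁴)(-3.5)+(8.2 × 10⁻⁴)(-0.70) = 3.0 × 10⁻⁴ → stable
  70–162 m: −αΔT+βΔS = −(2.5 × 10⁻⁴)(-1.6)+(8.2 × 10⁻⁴)(-1.13) = -5.3 × 10⁻⁴ → UNSTABLE
  162–192 m: −αΔT+βΔS = −(2.5 × 10⁻⁴)(+0.7)+(8.2 × 10⁻⁴)(+1.76) = 1.3 × 10⁻³ → stable
The 70–162 m interval has Δρ < 0: lighter water underlies denser water.

70–162 m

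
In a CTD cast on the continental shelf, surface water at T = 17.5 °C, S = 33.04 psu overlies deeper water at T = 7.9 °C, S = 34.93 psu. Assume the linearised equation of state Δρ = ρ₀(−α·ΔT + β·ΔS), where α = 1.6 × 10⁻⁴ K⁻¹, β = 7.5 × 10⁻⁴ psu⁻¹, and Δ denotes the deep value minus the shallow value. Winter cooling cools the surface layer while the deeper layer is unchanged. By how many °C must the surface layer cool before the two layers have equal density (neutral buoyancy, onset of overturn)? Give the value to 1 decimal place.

Neutral buoyancy requires Δρ = 0, i.e. −α(T_deep − T_surf′) + β(S_deep − S_surf) = 0.
T_surf′ = T_deep − (β/α)·ΔS = 7.9 − (7.5 × 10⁻⁴/1.6 × 10⁻⁴)·(+1.89) = -0.959 °C.
Cooling required: 17.5 − (-0.959) = 18.459 °C.

18.5 °C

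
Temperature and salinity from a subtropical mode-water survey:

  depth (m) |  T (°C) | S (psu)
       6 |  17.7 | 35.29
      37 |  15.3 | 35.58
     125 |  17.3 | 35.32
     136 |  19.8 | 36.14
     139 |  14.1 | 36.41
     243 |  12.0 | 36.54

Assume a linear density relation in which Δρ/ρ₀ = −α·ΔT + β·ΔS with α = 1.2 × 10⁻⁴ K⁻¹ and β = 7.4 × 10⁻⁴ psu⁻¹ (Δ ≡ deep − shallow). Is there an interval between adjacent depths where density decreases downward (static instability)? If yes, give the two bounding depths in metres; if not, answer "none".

37–125 m

Evaluate Δρ/ρ₀ = −αΔT + βΔS across each adjacent pair:
  6–37 m: −αΔT+βΔS = −(1.2 × 10⁻⁴)(-2.4)+(7.4 × 10⁻⁴)(+0.29) = 5.0 × 10⁻⁴ → stable
  37–125 m: −αΔT+βΔS = −(1.2 × 10⁻⁴)(+2.0)+(7.4 × 10⁻⁴)(-0.26) = -4.3 × 10⁻⁴ → UNSTABLE
  125–136 m: −αΔT+βΔS = −(1.2 × 10⁻⁴)(+2.5)+(7.4 × 10⁻⁴)(+0.82) = 3.1 × 10⁻⁴ → stable
  136–139 m: −αΔT+βΔS = −(1.2 × 10⁻⁴)(-5.7)+(7.4 × 10⁻⁴)(+0.27) = 8.8 × 10⁻⁴ → stable
  139–243 m: −αΔT+βΔS = −(1.2 × 10⁻⁴)(-2.1)+(7.4 × 10⁻⁴)(+0.13) = 3.5 × 10⁻⁴ → stable
The 37–125 m interval has Δρ < 0: lighter water underlies denser water.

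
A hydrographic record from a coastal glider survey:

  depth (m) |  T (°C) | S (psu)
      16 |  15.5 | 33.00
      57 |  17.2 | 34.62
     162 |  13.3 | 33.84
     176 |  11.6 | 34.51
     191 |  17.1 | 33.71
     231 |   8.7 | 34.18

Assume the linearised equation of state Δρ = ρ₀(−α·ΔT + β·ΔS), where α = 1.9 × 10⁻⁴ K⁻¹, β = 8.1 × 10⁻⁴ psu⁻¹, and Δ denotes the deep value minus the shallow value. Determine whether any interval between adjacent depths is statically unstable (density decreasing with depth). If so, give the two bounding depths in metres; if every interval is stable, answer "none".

Evaluate Δρ/ρ₀ = −αΔT + βΔS across each adjacent pair:
  16–57 m: −αΔT+βΔS = −(1.9 × 10⁻⁴)(+1.7)+(8.1 × 10⁻⁴)(+1.62) = 9.9 × 10⁻⁴ → stable
  57–162 m: −αΔT+βΔS = −(1.9 × 10⁻⁴)(-3.9)+(8.1 × 10⁻⁴)(-0.78) = 1.1 × 10⁻⁴ → stable
  162–176 m: −αΔT+βΔS = −(1.9 × 10⁻⁴)(-1.7)+(8.1 × 10⁻⁴)(+0.67) = 8.7 × 10⁻⁴ → stable
  176–191 m: −αΔT+βΔS = −(1.9 × 10⁻⁴)(+5.5)+(8.1 × 10⁻⁴)(-0.80) = -1.7 × 10⁻³ → UNSTABLE
  191–231 m: −αΔT+βΔS = −(1.9 × 10⁻⁴)(-8.4)+(8.1 × 10⁻⁴)(+0.47) = 2.0 × 10⁻³ → stable
The 176–191 m interval has Δρ < 0: lighter water underlies denser water.

176–191 m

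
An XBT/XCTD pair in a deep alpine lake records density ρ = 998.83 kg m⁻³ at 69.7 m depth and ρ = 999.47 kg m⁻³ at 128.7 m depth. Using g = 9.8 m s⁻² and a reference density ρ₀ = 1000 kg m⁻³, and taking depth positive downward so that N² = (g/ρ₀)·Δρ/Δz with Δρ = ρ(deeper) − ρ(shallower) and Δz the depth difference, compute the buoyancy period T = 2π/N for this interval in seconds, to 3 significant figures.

Δρ = 999.47 − 998.83 = 0.64 kg m⁻³ over Δz = 128.7 − 69.7 = 59 m.
N² = (9.8/1000) × (0.64/59) = 1.0631 × 10⁻⁴ s⁻².
N = √(1.0631 × 10⁻⁴) = 0.010311 rad s⁻¹, so T = 2π/N = 609.37 s ≈ 609 s.
N² > 0, so the interval is statically stable.

609 s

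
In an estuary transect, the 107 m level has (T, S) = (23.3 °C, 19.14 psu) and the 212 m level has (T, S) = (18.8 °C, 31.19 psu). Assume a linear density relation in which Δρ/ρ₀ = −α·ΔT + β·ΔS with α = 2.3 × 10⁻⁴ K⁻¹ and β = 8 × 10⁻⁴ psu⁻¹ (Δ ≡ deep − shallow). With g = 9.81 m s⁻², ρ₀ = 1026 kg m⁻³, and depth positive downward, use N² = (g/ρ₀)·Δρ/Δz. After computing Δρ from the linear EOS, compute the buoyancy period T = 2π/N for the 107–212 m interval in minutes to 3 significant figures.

3.32 min

ΔT = -4.5 K, ΔS = +12.05 psu (deep − shallow).
Δρ/ρ₀ = −αΔT + βΔS = 1.035 × 10⁻³ + 9.64 × 10⁻³ = 0.010675, so Δρ ≈ 10.95 kg m⁻³.
N² = (g/ρ₀)·Δρ/Δz = g·(Δρ/ρ₀)/Δz = 9.81 × 0.010675 / 105 = 9.9735 × 10⁻⁴ s⁻².
N = √(9.9735 × 10⁻⁴) = 0.031581 rad s⁻¹ → T = 2π/N = 198.95 s = 3.3158 min ≈ 3.32 min.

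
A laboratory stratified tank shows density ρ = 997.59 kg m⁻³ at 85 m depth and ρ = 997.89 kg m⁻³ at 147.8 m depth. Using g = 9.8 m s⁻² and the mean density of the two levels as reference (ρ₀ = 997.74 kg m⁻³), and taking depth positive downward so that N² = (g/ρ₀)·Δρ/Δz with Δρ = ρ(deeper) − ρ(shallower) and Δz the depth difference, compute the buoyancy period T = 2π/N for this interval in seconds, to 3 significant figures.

Δρ = 997.89 − 997.59 = 0.30 kg m⁻³ over Δz = 147.8 − 85 = 62.8 m.
N² = (9.8/997.74) × (0.30/62.8) = 4.6921 × 10⁻⁵ s⁻².
N = √(4.6921 × 10⁻⁵) = 6.8499 × 10⁻³ rad s⁻¹, so T = 2π/N = 917.27 s ≈ 917 s.

917 s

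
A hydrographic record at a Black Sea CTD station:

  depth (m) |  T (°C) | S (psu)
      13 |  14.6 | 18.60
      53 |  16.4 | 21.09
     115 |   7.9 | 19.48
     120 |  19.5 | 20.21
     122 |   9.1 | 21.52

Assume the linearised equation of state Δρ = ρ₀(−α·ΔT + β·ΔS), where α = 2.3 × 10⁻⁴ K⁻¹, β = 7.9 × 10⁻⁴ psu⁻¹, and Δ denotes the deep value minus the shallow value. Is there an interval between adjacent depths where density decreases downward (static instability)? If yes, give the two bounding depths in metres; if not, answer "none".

Evaluate Δρ/ρ₀ = −αΔT + βΔS across each adjacent pair:
  13–53 m: −αΔT+βΔS = −(2.3 × 10⁻⁴)(+1.8)+(7.9 × 10⁻⁴)(+2.49) = 1.6 × 10⁻³ → stable
  53–115 m: −αΔT+βΔS = −(2.3 × 10⁻⁴)(-8.5)+(7.9 × 10⁻⁴)(-1.61) = 6.8 × 10⁻⁴ → stable
  115–120 m: −αΔT+βΔS = −(2.3 × 10⁻⁴)(+11.6)+(7.9 × 10⁻⁴)(+0.73) = -2.1 × 10⁻³ → UNSTABLE
  120–122 m: −αΔT+βΔS = −(2.3 × 10⁻⁴)(-10.4)+(7.9 × 10⁻⁴)(+1.31) = 3.4 × 10⁻³ → stable
The 115–120 m interval has Δρ < 0: lighter water underlies denser water.

115–120 m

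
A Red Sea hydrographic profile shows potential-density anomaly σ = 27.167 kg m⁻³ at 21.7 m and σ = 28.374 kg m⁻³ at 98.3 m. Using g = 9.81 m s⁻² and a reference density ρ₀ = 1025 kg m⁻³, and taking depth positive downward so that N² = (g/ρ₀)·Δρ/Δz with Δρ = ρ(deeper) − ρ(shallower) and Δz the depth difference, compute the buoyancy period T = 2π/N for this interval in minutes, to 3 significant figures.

8.53 min

Δρ = 1028.374 − 1027.167 = 1.207 kg m⁻³ over Δz = 98.3 − 21.7 = 76.6 m.
N² = (9.81/1025) × (1.207/76.6) = 1.5081 × 10⁻⁴ s⁻².
N = √(1.5081 × 10⁻⁴) = 0.012280 rad s⁻¹, so T = 2π/N = 511.66 s = 8.5277 min ≈ 8.53 min.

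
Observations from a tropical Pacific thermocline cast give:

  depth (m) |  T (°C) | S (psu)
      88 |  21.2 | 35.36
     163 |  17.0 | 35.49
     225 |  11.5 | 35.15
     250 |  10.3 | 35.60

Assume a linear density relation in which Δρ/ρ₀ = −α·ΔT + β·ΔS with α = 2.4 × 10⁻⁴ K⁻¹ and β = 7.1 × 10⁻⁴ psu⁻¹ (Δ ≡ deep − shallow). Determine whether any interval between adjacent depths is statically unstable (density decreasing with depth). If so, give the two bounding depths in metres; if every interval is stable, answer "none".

Evaluate Δρ/ρ₀ = −αΔT + βΔS across each adjacent pair:
  88–163 m: −αΔT+βΔS = −(2.4 × 10⁻⁴)(-4.2)+(7.1 × 10⁻⁴)(+0.13) = 1.1 × 10⁻³ → stable
  163–225 m: −αΔT+βΔS = −(2.4 × 10⁻⁴)(-5.5)+(7.1 × 10⁻⁴)(-0.34) = 1.1 × 10⁻³ → stable
  225–250 m: −αΔT+βΔS = −(2.4 × 10⁻⁴)(-1.2)+(7.1 × 10⁻⁴)(+0.45) = 6.1 × 10⁻⁴ → stable
Every interval has Δρ > 0: the column is stably stratified throughout.

none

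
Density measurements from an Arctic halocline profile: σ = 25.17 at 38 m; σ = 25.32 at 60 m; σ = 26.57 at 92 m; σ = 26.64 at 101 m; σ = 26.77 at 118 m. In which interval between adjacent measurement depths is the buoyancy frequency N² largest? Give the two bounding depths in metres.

60–92 m

Compute the density gradient over each adjacent pair:
  38–60 m: Δρ/Δz = 0.15/22 = 6.8 × 10⁻³ kg m⁻⁴
  60–92 m: Δρ/Δz = 1.25/32 = 0.039 kg m⁻⁴
  92–101 m: Δρ/Δz = 0.07/9 = 7.8 × 10⁻³ kg m⁻⁴
  101–118 m: Δρ/Δz = 0.13/17 = 7.6 × 10⁻³ kg m⁻⁴
The largest gradient is in the 60–92 m interval — the pycnocline.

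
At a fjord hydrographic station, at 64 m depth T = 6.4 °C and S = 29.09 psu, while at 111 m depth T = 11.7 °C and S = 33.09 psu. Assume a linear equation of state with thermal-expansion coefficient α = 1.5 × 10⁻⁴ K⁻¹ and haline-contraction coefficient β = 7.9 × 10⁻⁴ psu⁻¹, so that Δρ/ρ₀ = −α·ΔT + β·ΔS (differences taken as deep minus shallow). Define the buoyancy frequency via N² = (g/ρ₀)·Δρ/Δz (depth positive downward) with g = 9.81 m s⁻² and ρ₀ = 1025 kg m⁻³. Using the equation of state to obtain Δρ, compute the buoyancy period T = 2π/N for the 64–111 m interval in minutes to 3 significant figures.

4.71 min

ΔT = +5.3 K, ΔS = +4.00 psu (deep − shallow).
Δρ/ρ₀ = −αΔT + βΔS = -7.95 × 10⁻⁴ + 3.16 × 10⁻³ = 2.365 × 10⁻³, so Δρ ≈ 2.424 kg m⁻³.
N² = (g/ρ₀)·Δρ/Δz = g·(Δρ/ρ₀)/Δz = 9.81 × 2.365 × 10⁻³ / 47 = 4.9363 × 10⁻⁴ s⁻².
N = √(4.9363 × 10⁻⁴) = 0.022218 rad s⁻¹ → T = 2π/N = 282.80 s = 4.7133 min ≈ 4.71 min.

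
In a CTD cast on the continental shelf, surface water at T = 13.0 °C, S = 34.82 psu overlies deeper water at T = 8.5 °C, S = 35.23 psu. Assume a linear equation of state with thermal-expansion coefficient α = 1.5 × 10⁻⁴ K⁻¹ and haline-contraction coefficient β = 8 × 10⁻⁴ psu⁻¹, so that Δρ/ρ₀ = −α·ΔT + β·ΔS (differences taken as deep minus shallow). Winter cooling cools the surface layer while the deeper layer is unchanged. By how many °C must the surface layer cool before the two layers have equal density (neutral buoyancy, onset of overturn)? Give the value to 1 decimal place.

Neutral buoyancy requires Δρ = 0, i.e. −α(T_deep − T_surf′) + β(S_deep − S_surf) = 0.
T_surf′ = T_deep − (β/α)·ΔS = 8.5 − (8 × 10⁻⁴/1.5 × 10⁻⁴)·(+0.41) = 6.313 °C.
Cooling required: 13.0 − (6.313) = 6.687 °C.

6.7 °C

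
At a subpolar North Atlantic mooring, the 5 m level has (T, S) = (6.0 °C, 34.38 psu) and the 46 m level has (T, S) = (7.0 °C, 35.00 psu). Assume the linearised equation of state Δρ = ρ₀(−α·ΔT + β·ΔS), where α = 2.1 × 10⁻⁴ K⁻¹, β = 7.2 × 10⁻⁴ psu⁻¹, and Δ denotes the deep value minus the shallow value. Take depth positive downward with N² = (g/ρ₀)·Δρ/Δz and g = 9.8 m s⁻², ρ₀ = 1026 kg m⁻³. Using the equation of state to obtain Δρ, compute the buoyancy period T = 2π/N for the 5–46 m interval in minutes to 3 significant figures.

13.9 min

ΔT = +1.0 K, ΔS = +0.62 psu (deep − shallow).
Δρ/ρ₀ = −αΔT + βΔS = -2.10 × 10⁻⁴ + 4.464 × 10⁻⁴ = 2.364 × 10⁻⁴, so Δρ ≈ 0.2425 kg m⁻³.
N² = (g/ρ₀)·Δρ/Δz = g·(Δρ/ρ₀)/Δz = 9.8 × 2.364 × 10⁻⁴ / 41 = 5.6505 × 10⁻⁵ s⁻².
N = √(5.6505 × 10⁻⁵) = 7.5170 × 10⁻³ rad s⁻¹ → T = 2π/N = 835.86 s = 13.931 min ≈ 13.9 min.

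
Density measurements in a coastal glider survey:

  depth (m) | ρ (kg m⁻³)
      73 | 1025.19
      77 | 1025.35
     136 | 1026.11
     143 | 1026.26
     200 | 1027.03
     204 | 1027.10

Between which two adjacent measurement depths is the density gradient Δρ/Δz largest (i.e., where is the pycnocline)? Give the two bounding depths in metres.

Compute the density gradient over each adjacent pair:
  73–77 m: Δρ/Δz = 0.16/4 = 0.040 kg m⁻⁴
  77–136 m: Δρ/Δz = 0.76/59 = 0.013 kg m⁻⁴
  136–143 m: Δρ/Δz = 0.15/7 = 0.021 kg m⁻⁴
  143–200 m: Δρ/Δz = 0.77/57 = 0.014 kg m⁻⁴
  200–204 m: Δρ/Δz = 0.07/4 = 0.018 kg m⁻⁴
The largest gradient is in the 73–77 m interval — the pycnocline.

73–77 m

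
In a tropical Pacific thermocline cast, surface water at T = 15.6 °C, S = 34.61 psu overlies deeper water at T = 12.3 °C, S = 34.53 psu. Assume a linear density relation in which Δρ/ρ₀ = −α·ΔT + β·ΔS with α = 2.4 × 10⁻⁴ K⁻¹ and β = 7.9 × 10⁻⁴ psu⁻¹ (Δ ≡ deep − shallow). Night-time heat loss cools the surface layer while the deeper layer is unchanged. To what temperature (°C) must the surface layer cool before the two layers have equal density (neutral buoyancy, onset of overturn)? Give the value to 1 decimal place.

12.6 °C

Neutral buoyancy requires Δρ = 0, i.e. −α(T_deep − T_surf′) + β(S_deep − S_surf) = 0.
T_surf′ = T_deep − (β/α)·ΔS = 12.3 − (7.9 × 10⁻⁴/2.4 × 10⁻⁴)·(-0.08) = 12.563 °C.
Cooling required: 15.6 − (12.563) = 3.037 °C.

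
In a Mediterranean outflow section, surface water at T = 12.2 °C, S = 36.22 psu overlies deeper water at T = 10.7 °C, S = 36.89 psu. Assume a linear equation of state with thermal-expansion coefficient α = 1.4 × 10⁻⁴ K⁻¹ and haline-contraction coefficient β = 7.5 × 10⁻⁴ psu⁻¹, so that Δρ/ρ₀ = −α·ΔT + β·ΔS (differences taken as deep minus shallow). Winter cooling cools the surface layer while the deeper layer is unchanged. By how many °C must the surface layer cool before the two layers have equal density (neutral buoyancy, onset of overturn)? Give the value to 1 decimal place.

Neutral buoyancy requires Δρ = 0, i.e. −α(T_deep − T_surf′) + β(S_deep − S_surf) = 0.
T_surf′ = T_deep − (β/α)·ΔS = 10.7 − (7.5 × 10⁻⁴/1.4 × 10⁻⁴)·(+0.67) = 7.111 °C.
Cooling required: 12.2 − (7.111) = 5.089 °C.

5.1 °C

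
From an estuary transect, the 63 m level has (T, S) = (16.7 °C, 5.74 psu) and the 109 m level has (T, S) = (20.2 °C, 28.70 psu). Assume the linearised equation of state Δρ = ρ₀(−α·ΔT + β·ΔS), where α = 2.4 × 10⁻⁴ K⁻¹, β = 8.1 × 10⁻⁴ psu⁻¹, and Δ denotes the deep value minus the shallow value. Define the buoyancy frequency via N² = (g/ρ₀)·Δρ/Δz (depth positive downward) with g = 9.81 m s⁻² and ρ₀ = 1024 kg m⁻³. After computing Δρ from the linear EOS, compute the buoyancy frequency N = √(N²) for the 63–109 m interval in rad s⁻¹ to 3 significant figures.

0.0615 rad s⁻¹

ΔT = +3.5 K, ΔS = +22.96 psu (deep − shallow).
Δρ/ρ₀ = −αΔT + βΔS = -8.40 × 10⁻⁴ + 0.0185976 = 0.0177576, so Δρ ≈ 18.18 kg m⁻³.
N² = (g/ρ₀)·Δρ/Δz = g·(Δρ/ρ₀)/Δz = 9.81 × 0.0177576 / 46 = 3.7870 × 10⁻³ s⁻².
N = √(3.7870 × 10⁻³) = 0.061539 rad s⁻¹ ≈ 0.0615 rad s⁻¹.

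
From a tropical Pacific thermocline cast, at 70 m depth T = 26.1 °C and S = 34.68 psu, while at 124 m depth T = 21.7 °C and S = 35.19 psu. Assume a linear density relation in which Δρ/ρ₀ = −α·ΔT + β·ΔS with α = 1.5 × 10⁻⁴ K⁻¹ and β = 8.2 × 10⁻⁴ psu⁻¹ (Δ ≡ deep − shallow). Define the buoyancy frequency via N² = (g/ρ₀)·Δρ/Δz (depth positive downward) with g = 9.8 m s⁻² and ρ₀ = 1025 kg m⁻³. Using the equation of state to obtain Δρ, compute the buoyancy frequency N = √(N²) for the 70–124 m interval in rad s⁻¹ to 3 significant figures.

0.0140 rad s⁻¹

ΔT = -4.4 K, ΔS = +0.51 psu (deep − shallow).
Δρ/ρ₀ = −αΔT + βΔS = 6.60 × 10⁻⁴ + 4.182 × 10⁻⁴ = 1.0782 × 10⁻³, so Δρ ≈ 1.105 kg m⁻³.
N² = (g/ρ₀)·Δρ/Δz = g·(Δρ/ρ₀)/Δz = 9.8 × 1.0782 × 10⁻³ / 54 = 1.9567 × 10⁻⁴ s⁻².
N = √(1.9567 × 10⁻⁴) = 0.013988 rad s⁻¹ ≈ 0.0140 rad s⁻¹.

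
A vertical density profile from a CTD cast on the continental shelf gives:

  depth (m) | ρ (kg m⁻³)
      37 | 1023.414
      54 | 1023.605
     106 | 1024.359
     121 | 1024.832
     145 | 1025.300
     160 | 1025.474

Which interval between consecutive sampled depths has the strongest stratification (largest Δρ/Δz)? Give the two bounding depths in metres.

106–121 m

Compute the density gradient over each adjacent pair:
  37–54 m: Δρ/Δz = 0.191/17 = 0.011 kg m⁻⁴
  54–106 m: Δρ/Δz = 0.754/52 = 0.015 kg m⁻⁴
  106–121 m: Δρ/Δz = 0.473/15 = 0.032 kg m⁻⁴
  121–145 m: Δρ/Δz = 0.468/24 = 0.019 kg m⁻⁴
  145–160 m: Δρ/Δz = 0.174/15 = 0.012 kg m⁻⁴
The largest gradient is in the 106–121 m interval — the pycnocline.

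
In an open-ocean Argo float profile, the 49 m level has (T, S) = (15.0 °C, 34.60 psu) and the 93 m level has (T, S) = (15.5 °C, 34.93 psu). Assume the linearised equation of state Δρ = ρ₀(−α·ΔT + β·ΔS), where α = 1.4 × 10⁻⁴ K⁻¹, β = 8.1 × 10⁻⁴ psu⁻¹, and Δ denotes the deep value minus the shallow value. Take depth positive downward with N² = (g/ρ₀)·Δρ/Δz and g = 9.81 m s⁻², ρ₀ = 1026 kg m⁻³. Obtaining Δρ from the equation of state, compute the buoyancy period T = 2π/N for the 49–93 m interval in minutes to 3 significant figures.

ΔT = +0.5 K, ΔS = +0.33 psu (deep − shallow).
Δρ/ρ₀ = −αΔT + βΔS = -7.00 × 10⁻⁵ + 2.673 × 10⁻⁴ = 1.973 × 10⁻⁴, so Δρ ≈ 0.2024 kg m⁻³.
N² = (g/ρ₀)·Δρ/Δz = g·(Δρ/ρ₀)/Δz = 9.81 × 1.973 × 10⁻⁴ / 44 = 4.3989 × 10⁻⁵ s⁻².
N = √(4.3989 × 10⁻⁵) = 6.6324 × 10⁻³ rad s⁻¹ → T = 2π/N = 947.35 s = 15.789 min ≈ 15.8 min.

15.8 min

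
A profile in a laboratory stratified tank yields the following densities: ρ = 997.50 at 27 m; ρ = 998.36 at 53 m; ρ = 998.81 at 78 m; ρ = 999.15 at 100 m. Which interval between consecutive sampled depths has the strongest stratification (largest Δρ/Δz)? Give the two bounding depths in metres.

Compute the density gradient over each adjacent pair:
  27–53 m: Δρ/Δz = 0.86/26 = 0.033 kg m⁻⁴
  53–78 m: Δρ/Δz = 0.45/25 = 0.018 kg m⁻⁴
  78–100 m: Δρ/Δz = 0.34/22 = 0.015 kg m⁻⁴
The largest gradient is in the 27–53 m interval — the pycnocline.

27–53 m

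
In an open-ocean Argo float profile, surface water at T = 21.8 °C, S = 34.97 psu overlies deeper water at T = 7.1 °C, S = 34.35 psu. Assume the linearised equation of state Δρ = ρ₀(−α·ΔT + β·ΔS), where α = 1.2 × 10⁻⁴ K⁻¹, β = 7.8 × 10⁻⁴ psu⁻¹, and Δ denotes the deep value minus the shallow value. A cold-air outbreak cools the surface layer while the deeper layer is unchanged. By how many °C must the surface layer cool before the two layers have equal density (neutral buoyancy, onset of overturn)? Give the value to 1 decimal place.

Neutral buoyancy requires Δρ = 0, i.e. −α(T_deep − T_surf′) + β(S_deep − S_surf) = 0.
T_surf′ = T_deep − (β/α)·ΔS = 7.1 − (7.8 × 10⁻⁴/1.2 × 10⁻⁴)·(-0.62) = 11.130 °C.
Cooling required: 21.8 − (11.130) = 10.670 °C.

10.7 °C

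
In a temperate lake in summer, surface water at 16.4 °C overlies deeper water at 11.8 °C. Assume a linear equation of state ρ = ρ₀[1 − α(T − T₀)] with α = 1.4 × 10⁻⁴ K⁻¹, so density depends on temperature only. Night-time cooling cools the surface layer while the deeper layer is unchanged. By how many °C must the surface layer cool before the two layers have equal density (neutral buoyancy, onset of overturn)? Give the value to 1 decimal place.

4.6 °C

With temperature the only control, equal density requires T_surf′ = T_deep.
T_surf′ = 11.8 °C.
Cooling required: 16.4 − 11.8 = 4.6 °C.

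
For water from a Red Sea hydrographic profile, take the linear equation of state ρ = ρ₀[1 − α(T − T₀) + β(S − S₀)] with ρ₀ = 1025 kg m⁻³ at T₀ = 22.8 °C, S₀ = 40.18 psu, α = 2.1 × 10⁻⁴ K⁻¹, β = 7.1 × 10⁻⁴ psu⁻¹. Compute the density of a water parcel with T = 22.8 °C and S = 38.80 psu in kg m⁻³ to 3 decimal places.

1023.996 kg m⁻³

T − T₀ = +0.0 K, S − S₀ = -1.38 psu.
Bracket = 1 − α·(+0.0) + β·(-1.38) = 1 + (-9.798 × 10⁻⁴) = 0.9990202.
ρ = 1025 × 0.9990202 = 1023.996 kg m⁻³.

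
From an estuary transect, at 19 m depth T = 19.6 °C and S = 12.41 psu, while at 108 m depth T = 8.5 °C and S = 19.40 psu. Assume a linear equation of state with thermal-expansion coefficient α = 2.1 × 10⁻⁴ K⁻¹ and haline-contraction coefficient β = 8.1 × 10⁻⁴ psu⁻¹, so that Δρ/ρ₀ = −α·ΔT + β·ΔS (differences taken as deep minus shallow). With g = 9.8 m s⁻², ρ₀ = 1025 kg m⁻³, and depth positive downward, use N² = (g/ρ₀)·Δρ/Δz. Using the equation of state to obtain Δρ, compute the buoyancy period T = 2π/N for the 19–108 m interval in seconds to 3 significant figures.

212 s

ΔT = -11.1 K, ΔS = +6.99 psu (deep − shallow).
Δρ/ρ₀ = −αΔT + βΔS = 2.331 × 10⁻³ + 5.6619 × 10⁻³ = 7.9929 × 10⁻³, so Δρ ≈ 8.193 kg m⁻³.
N² = (g/ρ₀)·Δρ/Δz = g·(Δρ/ρ₀)/Δz = 9.8 × 7.9929 × 10⁻³ / 89 = 8.8012 × 10⁻⁴ s⁻².
N = √(8.8012 × 10⁻⁴) = 0.029667 rad s⁻¹ → T = 2π/N = 211.79 s ≈ 212 s.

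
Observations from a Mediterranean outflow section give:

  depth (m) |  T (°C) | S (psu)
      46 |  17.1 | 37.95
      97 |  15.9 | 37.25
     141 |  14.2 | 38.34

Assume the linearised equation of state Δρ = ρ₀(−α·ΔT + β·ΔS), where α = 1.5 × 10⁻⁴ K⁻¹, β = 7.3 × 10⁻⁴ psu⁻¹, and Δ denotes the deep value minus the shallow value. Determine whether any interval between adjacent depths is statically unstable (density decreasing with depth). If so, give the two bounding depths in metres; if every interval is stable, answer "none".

46–97 m

Evaluate Δρ/ρ₀ = −αΔT + βΔS across each adjacent pair:
  46–97 m: −αΔT+βΔS = −(1.5 × 10⁻⁴)(-1.2)+(7.3 × 10⁻⁴)(-0.70) = -3.3 × 10⁻⁴ → UNSTABLE
  97–141 m: −αΔT+βΔS = −(1.5 × 10⁻⁴)(-1.7)+(7.3 × 10⁻⁴)(+1.09) = 1.1 × 10⁻³ → stable
The 46–97 m interval has Δρ < 0: lighter water underlies denser water.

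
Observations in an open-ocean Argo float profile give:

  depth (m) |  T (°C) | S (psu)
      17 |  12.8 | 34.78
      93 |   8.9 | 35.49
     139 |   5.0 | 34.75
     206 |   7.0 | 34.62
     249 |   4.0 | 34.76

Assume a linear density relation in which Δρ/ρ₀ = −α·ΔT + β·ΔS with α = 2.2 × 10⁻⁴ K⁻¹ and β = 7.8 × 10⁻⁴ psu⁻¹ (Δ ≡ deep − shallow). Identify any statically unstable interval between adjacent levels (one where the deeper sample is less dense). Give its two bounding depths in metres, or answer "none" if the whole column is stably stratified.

Evaluate Δρ/ρ₀ = −αΔT + βΔS across each adjacent pair:
  17–93 m: −αΔT+βΔS = −(2.2 × 10⁻⁴)(-3.9)+(7.8 × 10⁻⁴)(+0.71) = 1.4 × 10⁻³ → stable
  93–139 m: −αΔT+βΔS = −(2.2 × 10⁻⁴)(-3.9)+(7.8 × 10⁻⁴)(-0.74) = 2.8 × 10⁻⁴ → stable
  139–206 m: −αΔT+βΔS = −(2.2 × 10⁻⁴)(+2.0)+(7.8 × 10⁻⁴)(-0.13) = -5.4 × 10⁻⁴ → UNSTABLE
  206–249 m: −αΔT+βΔS = −(2.2 × 10⁻⁴)(-3.0)+(7.8 × 10⁻⁴)(+0.14) = 7.7 × 10⁻⁴ → stable
The 139–206 m interval has Δρ < 0: lighter water underlies denser water.

139–206 m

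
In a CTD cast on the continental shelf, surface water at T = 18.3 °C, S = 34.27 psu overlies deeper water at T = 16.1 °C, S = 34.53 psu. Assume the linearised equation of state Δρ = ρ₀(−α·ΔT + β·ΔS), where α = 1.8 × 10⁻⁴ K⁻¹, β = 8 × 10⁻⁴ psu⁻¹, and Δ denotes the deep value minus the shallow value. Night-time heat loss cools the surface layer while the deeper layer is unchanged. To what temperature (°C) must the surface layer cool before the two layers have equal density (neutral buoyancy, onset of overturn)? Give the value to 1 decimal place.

Neutral buoyancy requires Δρ = 0, i.e. −α(T_deep − T_surf′) + β(S_deep − S_surf) = 0.
T_surf′ = T_deep − (β/α)·ΔS = 16.1 − (8 × 10⁻⁴/1.8 × 10⁻⁴)·(+0.26) = 14.944 °C.
Cooling required: 18.3 − (14.944) = 3.356 °C.

14.9 °C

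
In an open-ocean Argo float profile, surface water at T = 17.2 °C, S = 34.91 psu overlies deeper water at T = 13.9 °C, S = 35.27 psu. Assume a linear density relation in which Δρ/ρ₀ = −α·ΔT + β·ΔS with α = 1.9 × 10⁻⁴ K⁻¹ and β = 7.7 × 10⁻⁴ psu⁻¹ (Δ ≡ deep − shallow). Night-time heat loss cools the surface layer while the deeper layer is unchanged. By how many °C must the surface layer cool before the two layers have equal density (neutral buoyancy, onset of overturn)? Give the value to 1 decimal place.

4.8 °C

Neutral buoyancy requires Δρ = 0, i.e. −α(T_deep − T_surf′) + β(S_deep − S_surf) = 0.
T_surf′ = T_deep − (β/α)·ΔS = 13.9 − (7.7 × 10⁻⁴/1.9 × 10⁻⁴)·(+0.36) = 12.441 °C.
Cooling required: 17.2 − (12.441) = 4.759 °C.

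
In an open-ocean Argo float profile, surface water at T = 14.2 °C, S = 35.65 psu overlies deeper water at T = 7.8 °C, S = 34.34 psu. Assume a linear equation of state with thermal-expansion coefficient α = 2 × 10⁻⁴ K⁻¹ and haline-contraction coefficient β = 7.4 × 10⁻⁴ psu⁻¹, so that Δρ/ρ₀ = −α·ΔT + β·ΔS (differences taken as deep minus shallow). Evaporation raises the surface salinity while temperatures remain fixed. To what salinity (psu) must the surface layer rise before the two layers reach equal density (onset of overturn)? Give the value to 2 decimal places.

36.07 psu

Neutral buoyancy requires −α(T_deep − T_surf) + β(S_deep − S_surf′) = 0.
S_surf′ = S_deep − (α/β)·ΔT = 34.34 − (2 × 10⁻⁴/7.4 × 10⁻⁴)·(-6.4) = 36.0697 psu.
Increase required: 36.0697 − 35.65 = 0.4197 psu.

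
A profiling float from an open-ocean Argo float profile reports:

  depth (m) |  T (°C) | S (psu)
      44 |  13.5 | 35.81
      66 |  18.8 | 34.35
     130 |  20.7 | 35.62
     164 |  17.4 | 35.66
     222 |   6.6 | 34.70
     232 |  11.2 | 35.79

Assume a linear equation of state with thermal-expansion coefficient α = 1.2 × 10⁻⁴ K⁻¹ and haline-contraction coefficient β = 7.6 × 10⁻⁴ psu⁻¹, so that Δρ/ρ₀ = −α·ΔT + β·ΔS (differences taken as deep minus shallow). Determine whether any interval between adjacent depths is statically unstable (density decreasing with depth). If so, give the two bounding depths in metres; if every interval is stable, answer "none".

Evaluate Δρ/ρ₀ = −αΔT + βΔS across each adjacent pair:
  44–66 m: −αΔT+βΔS = −(1.2 × 10⁻⁴)(+5.3)+(7.6 × 10⁻⁴)(-1.46) = -1.7 × 10⁻³ → UNSTABLE
  66–130 m: −αΔT+βΔS = −(1.2 × 10⁻⁴)(+1.9)+(7.6 × 10⁻⁴)(+1.27) = 7.4 × 10⁻⁴ → stable
  130–164 m: −αΔT+βΔS = −(1.2 × 10⁻⁴)(-3.3)+(7.6 × 10⁻⁴)(+0.04) = 4.3 × 10⁻⁴ → stable
  164–222 m: −αΔT+βΔS = −(1.2 × 10⁻⁴)(-10.8)+(7.6 × 10⁻⁴)(-0.96) = 5.7 × 10⁻⁴ → stable
  222–232 m: −αΔT+βΔS = −(1.2 × 10⁻⁴)(+4.6)+(7.6 × 10⁻⁴)(+1.09) = 2.8 × 10⁻⁴ → stable
The 44–66 m interval has Δρ < 0: lighter water underlies denser water.

44–66 m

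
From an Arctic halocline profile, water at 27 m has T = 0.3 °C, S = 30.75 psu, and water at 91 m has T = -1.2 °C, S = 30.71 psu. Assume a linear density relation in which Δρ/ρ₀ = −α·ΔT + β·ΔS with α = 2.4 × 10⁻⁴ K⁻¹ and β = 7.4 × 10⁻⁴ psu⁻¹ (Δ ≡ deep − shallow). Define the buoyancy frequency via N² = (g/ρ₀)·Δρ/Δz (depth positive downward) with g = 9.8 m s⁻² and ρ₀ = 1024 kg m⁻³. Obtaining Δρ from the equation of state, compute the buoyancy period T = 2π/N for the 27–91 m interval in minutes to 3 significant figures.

ΔT = -1.5 K, ΔS = -0.04 psu (deep − shallow).
Δρ/ρ₀ = −αΔT + βΔS = 3.60 × 10⁻⁴ − 2.96 × 10⁻⁵ = 3.304 × 10⁻⁴, so Δρ ≈ 0.3383 kg m⁻³.
N² = (g/ρ₀)·Δρ/Δz = g·(Δρ/ρ₀)/Δz = 9.8 × 3.304 × 10⁻⁴ / 64 = 5.0593 × 10⁻⁵ s⁻².
N = √(5.0593 × 10⁻⁵) = 7.1129 × 10⁻³ rad s⁻¹ → T = 2π/N = 883.35 s = 14.723 min ≈ 14.7 min.

14.7 min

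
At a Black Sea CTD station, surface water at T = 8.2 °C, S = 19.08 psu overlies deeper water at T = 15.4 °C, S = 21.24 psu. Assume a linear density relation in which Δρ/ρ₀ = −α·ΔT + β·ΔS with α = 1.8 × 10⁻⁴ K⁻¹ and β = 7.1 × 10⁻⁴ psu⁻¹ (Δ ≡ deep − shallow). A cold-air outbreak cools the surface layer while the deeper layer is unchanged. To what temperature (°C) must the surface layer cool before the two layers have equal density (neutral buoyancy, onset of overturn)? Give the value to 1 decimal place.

6.9 °C

Neutral buoyancy requires Δρ = 0, i.e. −α(T_deep − T_surf′) + β(S_deep − S_surf) = 0.
T_surf′ = T_deep − (β/α)·ΔS = 15.4 − (7.1 × 10⁻⁴/1.8 × 10⁻⁴)·(+2.16) = 6.880 °C.
Cooling required: 8.2 − (6.880) = 1.320 °C.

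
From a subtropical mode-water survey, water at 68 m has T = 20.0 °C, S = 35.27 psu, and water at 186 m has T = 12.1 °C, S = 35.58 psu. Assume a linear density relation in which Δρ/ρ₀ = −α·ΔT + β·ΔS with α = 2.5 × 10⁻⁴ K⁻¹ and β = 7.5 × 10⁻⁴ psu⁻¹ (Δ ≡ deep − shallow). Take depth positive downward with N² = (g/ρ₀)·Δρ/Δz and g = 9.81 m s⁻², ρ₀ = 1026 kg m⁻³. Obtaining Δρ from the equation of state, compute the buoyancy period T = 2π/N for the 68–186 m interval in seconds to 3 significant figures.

ΔT = -7.9 K, ΔS = +0.31 psu (deep − shallow).
Δρ/ρ₀ = −αΔT + βΔS = 1.975 × 10⁻³ + 2.325 × 10⁻⁴ = 2.2075 × 10⁻³, so Δρ ≈ 2.265 kg m⁻³.
N² = (g/ρ₀)·Δρ/Δz = g·(Δρ/ρ₀)/Δz = 9.81 × 2.2075 × 10⁻³ / 118 = 1.8352 × 10⁻⁴ s⁻².
N = √(1.8352 × 10⁻⁴) = 0.013547 rad s⁻¹ → T = 2π/N = 463.81 s ≈ 464 s.

464 s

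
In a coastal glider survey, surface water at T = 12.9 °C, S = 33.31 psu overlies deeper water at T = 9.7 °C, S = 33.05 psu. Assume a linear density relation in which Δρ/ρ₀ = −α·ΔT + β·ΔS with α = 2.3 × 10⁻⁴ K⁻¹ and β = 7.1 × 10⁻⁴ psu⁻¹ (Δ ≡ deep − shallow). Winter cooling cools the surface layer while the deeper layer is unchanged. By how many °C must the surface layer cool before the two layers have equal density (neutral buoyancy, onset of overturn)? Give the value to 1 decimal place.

Neutral buoyancy requires Δρ = 0, i.e. −α(T_deep − T_surf′) + β(S_deep − S_surf) = 0.
T_surf′ = T_deep − (β/α)·ΔS = 9.7 − (7.1 × 10⁻⁴/2.3 × 10⁻⁴)·(-0.26) = 10.503 °C.
Cooling required: 12.9 − (10.503) = 2.397 °C.

2.4 °C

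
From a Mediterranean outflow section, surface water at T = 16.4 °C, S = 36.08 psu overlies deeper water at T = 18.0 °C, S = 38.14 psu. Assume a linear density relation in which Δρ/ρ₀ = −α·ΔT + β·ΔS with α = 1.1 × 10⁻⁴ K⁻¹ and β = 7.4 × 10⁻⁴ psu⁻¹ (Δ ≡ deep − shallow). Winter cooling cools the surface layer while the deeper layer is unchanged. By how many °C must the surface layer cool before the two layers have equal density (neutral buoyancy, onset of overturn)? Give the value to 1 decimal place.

12.3 °C

Neutral buoyancy requires Δρ = 0, i.e. −α(T_deep − T_surf′) + β(S_deep − S_surf) = 0.
T_surf′ = T_deep − (β/α)·ΔS = 18.0 − (7.4 × 10⁻⁴/1.1 × 10⁻⁴)·(+2.06) = 4.142 °C.
Cooling required: 16.4 − (4.142) = 12.258 °C.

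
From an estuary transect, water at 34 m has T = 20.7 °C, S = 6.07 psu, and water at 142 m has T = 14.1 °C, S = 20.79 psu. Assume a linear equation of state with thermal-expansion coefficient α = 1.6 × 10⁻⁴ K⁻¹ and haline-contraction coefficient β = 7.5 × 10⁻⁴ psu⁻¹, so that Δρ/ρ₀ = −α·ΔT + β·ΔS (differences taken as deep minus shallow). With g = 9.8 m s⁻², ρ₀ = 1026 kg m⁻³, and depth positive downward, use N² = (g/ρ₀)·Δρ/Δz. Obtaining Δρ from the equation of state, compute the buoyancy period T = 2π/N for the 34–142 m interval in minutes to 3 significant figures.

ΔT = -6.6 K, ΔS = +14.72 psu (deep − shallow).
Δρ/ρ₀ = −αΔT + βΔS = 1.056 × 10⁻³ + 0.01104 = 0.012096, so Δρ ≈ 12.41 kg m⁻³.
N² = (g/ρ₀)·Δρ/Δz = g·(Δρ/ρ₀)/Δz = 9.8 × 0.012096 / 108 = 1.0976 × 10⁻³ s⁻².
N = √(1.0976 × 10⁻³) = 0.033130 rad s⁻¹ → T = 2π/N = 189.65 s = 3.1608 min ≈ 3.16 min.

3.16 min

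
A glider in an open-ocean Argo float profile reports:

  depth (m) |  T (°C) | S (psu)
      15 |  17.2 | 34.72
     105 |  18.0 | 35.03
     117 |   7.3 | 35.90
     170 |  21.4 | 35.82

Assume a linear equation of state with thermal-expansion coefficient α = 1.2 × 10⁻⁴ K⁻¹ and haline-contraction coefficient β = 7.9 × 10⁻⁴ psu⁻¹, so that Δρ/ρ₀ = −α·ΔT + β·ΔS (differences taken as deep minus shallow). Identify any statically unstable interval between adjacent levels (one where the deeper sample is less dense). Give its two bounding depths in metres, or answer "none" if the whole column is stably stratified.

117–170 m

Evaluate Δρ/ρ₀ = −αΔT + βΔS across each adjacent pair:
  15–105 m: −αΔT+βΔS = −(1.2 × 10⁻⁴)(+0.8)+(7.9 × 10⁻⁴)(+0.31) = 1.5 × 10⁻⁴ → stable
  105–117 m: −αΔT+βΔS = −(1.2 × 10⁻⁴)(-10.7)+(7.9 × 10⁻⁴)(+0.87) = 2.0 × 10⁻³ → stable
  117–170 m: −αΔT+βΔS = −(1.2 × 10⁻⁴)(+14.1)+(7.9 × 10⁻⁴)(-0.08) = -1.8 × 10⁻³ → UNSTABLE
The 117–170 m interval has Δρ < 0: lighter water underlies denser water.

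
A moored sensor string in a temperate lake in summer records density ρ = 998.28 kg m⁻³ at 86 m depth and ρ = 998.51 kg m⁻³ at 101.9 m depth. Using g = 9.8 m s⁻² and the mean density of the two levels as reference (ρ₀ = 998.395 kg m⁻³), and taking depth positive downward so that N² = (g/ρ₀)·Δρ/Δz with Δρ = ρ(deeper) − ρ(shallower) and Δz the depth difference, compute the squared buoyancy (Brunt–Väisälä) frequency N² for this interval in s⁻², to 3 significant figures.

1.42 × 10⁻⁴ s⁻²

Δρ = 998.51 − 998.28 = 0.23 kg m⁻³ over Δz = 101.9 − 86 = 15.9 m.
N² = (9.8/998.395) × (0.23/15.9) = 1.4199 × 10⁻⁴ s⁻² ≈ 1.42 × 10⁻⁴ s⁻².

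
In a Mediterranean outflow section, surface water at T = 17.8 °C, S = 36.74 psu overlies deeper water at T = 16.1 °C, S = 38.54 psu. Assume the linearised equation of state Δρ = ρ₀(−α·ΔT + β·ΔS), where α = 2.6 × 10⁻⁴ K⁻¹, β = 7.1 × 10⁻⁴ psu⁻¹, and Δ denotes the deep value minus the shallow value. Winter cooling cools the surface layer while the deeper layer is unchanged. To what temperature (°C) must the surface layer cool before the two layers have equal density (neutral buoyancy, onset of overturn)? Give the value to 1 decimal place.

Neutral buoyancy requires Δρ = 0, i.e. −α(T_deep − T_surf′) + β(S_deep − S_surf) = 0.
T_surf′ = T_deep − (β/α)·ΔS = 16.1 − (7.1 × 10⁻⁴/2.6 × 10⁻⁴)·(+1.80) = 11.185 °C.
Cooling required: 17.8 − (11.185) = 6.615 °C.

11.2 °C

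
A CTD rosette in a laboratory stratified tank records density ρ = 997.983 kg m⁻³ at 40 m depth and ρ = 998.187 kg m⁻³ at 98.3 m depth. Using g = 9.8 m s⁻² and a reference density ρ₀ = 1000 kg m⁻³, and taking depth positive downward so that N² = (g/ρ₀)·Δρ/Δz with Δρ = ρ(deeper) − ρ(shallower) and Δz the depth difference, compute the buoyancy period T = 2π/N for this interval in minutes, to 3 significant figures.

17.9 min

Δρ = 998.187 − 997.983 = 0.204 kg m⁻³ over Δz = 98.3 − 40 = 58.3 m.
N² = (9.8/1000) × (0.204/58.3) = 3.4292 × 10⁻⁵ s⁻².
N = √(3.4292 × 10⁻⁵) = 5.8559 × 10⁻³ rad s⁻¹, so T = 2π/N = 1.0730 × 10³ s = 17.883 min ≈ 17.9 min.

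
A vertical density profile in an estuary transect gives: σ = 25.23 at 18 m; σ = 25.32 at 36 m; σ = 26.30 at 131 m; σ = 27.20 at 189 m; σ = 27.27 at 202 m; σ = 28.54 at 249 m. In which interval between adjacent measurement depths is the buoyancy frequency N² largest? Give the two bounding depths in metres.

202–249 m

Compute the density gradient over each adjacent pair:
  18–36 m: Δρ/Δz = 0.09/18 = 5.0 × 10⁻³ kg m⁻⁴
  36–131 m: Δρ/Δz = 0.98/95 = 0.010 kg m⁻⁴
  131–189 m: Δρ/Δz = 0.90/58 = 0.016 kg m⁻⁴
  189–202 m: Δρ/Δz = 0.07/13 = 5.4 × 10⁻³ kg m⁻⁴
  202–249 m: Δρ/Δz = 1.27/47 = 0.027 kg m⁻⁴
The largest gradient is in the 202–249 m interval — the pycnocline.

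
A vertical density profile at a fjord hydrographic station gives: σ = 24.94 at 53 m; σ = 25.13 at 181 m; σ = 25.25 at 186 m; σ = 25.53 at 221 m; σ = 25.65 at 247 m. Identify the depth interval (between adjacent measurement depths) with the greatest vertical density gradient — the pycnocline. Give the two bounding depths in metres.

Compute the density gradient over each adjacent pair:
  53–181 m: Δρ/Δz = 0.19/128 = 1.5 × 10⁻³ kg m⁻⁴
  181–186 m: Δρ/Δz = 0.12/5 = 0.024 kg m⁻⁴
  186–221 m: Δρ/Δz = 0.28/35 = 8.0 × 10⁻³ kg m⁻⁴
  221–247 m: Δρ/Δz = 0.12/26 = 4.6 × 10⁻³ kg m⁻⁴
The largest gradient is in the 181–186 m interval — the pycnocline.

181–186 m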